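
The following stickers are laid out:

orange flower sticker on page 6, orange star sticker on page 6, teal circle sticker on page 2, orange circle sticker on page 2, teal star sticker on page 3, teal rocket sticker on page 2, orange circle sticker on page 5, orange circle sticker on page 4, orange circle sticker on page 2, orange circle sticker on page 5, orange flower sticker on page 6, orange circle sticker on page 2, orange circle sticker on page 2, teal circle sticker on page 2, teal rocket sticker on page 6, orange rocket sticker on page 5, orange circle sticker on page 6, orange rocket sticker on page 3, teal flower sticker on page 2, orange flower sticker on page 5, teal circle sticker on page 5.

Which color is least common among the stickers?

teal

Counts by color: orange 14, teal 7.
The minimum is 7, held uniquely by teal.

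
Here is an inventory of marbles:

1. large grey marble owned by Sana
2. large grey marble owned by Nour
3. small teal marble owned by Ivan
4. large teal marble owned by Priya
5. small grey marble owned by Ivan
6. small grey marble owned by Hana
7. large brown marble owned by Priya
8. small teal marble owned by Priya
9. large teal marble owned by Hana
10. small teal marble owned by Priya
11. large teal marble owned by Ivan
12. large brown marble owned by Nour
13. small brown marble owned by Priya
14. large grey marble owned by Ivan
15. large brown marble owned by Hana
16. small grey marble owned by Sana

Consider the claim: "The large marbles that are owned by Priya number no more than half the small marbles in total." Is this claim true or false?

Count of large marbles owned by Priya: 2.
There are 7 small marbles.
The claim requires 2 × 2 = 4 ≤ 7, which holds.

True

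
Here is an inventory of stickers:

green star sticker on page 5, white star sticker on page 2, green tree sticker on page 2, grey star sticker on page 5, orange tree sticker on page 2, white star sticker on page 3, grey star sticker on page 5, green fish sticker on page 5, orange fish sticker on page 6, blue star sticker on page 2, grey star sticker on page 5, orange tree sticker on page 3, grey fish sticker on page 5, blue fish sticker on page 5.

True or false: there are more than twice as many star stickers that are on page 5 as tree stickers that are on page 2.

|star stickers on page 5| = 4.
|tree stickers on page 2| = 2.
The claim requires 4 > 2 × 2 = 4, which does not hold.

False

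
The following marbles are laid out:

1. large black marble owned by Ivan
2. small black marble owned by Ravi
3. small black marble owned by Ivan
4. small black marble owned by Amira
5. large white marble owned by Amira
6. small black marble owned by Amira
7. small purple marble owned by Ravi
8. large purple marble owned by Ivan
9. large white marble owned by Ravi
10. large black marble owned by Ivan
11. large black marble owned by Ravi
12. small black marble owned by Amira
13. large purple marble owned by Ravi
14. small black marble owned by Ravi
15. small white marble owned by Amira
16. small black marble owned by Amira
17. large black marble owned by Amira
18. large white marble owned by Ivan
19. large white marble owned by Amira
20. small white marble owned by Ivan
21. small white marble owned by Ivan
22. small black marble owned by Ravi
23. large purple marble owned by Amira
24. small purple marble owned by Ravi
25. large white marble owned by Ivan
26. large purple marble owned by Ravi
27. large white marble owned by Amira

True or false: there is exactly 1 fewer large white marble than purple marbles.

False

large white marbles: 6.
purple marbles: 6.
The claim requires 6 − 6 (= 0) to equal 1, which does not hold.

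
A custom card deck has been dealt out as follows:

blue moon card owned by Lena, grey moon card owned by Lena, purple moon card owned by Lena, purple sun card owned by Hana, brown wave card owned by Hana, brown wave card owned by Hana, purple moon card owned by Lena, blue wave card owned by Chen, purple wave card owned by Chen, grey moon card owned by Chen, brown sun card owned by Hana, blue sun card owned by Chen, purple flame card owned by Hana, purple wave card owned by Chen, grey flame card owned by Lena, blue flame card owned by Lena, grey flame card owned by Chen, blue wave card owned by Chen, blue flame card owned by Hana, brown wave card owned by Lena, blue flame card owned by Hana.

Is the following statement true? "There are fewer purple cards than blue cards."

|purple cards| = 6.
|blue cards| = 7.
The claim requires 6 < 7, which holds.

True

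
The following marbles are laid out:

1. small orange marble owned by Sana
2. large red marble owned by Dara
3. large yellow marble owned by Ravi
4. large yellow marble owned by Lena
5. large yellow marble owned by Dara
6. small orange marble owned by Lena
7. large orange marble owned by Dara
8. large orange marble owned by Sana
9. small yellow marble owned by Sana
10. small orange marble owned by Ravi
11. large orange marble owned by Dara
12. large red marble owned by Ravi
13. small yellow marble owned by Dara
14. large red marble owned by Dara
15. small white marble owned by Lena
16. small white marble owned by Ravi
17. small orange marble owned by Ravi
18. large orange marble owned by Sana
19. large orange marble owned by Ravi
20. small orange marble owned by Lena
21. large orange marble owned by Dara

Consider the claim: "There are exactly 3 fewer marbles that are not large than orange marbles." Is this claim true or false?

False

marbles that are not large: 9.
orange marbles: 11.
The claim requires 11 − 9 (= 2) to equal 3, which does not hold.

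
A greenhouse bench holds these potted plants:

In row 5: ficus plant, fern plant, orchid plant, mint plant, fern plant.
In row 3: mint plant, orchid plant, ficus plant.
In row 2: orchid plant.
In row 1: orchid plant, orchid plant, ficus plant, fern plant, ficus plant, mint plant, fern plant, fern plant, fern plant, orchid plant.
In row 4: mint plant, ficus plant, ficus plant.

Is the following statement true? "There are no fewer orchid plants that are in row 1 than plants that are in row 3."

True

|orchid plants in row 1| = 3.
|plants in row 3| = 3.
The claim requires 3 ≥ 3, which holds.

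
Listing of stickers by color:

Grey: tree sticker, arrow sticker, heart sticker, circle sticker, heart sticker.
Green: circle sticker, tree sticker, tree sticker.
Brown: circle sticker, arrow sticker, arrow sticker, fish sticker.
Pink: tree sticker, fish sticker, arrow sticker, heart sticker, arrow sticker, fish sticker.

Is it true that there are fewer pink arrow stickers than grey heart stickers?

pink arrow stickers: 2.
grey heart stickers: 2.
The claim requires 2 < 2, which does not hold.

False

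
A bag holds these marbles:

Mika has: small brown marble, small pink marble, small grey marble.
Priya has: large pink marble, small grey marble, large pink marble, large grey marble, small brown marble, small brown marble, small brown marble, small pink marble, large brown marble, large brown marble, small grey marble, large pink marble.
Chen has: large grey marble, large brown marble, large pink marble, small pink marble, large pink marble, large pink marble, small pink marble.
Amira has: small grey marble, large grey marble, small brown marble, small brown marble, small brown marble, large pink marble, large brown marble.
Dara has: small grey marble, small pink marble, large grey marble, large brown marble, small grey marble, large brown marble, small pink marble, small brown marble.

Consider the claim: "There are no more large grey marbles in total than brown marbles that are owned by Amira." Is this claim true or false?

There are 4 large grey marbles.
Count of brown marbles owned by Amira: 4.
The claim requires 4 ≤ 4, which holds.

True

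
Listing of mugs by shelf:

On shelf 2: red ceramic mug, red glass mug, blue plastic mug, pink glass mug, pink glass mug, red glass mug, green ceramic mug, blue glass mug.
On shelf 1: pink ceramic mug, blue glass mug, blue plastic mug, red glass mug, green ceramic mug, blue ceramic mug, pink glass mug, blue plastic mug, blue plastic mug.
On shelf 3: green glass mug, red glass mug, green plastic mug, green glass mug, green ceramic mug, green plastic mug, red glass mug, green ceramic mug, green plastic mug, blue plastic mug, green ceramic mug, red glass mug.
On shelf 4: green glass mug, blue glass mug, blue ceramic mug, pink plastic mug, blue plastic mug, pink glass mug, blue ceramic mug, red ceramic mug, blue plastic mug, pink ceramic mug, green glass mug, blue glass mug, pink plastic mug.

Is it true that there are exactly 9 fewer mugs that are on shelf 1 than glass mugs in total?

|mugs on shelf 1| = 9.
|glass mugs| = 18.
The claim requires 18 − 9 (= 9) to equal 9, which holds.

True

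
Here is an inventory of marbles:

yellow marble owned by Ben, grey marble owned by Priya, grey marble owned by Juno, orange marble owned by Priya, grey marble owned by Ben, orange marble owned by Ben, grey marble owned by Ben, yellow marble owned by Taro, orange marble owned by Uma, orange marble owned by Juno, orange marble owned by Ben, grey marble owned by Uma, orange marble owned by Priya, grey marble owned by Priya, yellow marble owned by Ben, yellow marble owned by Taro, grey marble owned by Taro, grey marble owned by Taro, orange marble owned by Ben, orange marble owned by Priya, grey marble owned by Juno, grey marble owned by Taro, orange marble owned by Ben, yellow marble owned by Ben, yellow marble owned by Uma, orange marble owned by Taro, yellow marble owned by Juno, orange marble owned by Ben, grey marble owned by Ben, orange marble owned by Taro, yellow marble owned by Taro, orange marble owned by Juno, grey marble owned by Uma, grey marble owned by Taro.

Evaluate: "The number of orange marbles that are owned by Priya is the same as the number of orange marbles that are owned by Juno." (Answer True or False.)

Count of orange marbles owned by Priya: 3.
Count of orange marbles owned by Juno: 2.
The claim requires 3 = 2, which does not hold.

False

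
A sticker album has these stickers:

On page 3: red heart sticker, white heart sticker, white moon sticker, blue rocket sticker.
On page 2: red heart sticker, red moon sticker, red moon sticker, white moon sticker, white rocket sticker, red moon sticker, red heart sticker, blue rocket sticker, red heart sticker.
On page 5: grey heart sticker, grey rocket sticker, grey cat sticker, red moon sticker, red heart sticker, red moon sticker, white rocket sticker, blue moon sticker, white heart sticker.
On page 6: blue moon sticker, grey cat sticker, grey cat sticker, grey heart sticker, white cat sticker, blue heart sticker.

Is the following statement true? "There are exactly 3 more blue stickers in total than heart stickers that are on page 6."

|blue stickers| = 5.
|heart stickers on page 6| = 2.
The claim requires 5 − 2 (= 3) to equal 3, which holds.

True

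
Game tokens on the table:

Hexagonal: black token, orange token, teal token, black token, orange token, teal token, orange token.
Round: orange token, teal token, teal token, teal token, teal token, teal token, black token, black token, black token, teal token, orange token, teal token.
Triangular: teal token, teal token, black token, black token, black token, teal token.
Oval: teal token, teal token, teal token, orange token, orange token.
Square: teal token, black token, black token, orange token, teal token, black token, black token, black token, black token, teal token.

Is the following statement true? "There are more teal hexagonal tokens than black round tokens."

There are 2 teal hexagonal tokens.
There are 3 black round tokens.
The claim requires 2 > 3, which does not hold.

False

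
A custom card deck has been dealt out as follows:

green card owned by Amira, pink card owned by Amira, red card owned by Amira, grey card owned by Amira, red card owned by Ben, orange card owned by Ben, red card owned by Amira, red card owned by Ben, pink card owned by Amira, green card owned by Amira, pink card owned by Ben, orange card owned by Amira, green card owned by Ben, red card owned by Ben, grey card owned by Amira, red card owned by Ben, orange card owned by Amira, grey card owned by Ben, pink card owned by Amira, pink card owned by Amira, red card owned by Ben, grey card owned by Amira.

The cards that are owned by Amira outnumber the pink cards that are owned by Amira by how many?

9

cards owned by Amira: 13.
pink cards owned by Amira: 4.
13 − 4 = 9.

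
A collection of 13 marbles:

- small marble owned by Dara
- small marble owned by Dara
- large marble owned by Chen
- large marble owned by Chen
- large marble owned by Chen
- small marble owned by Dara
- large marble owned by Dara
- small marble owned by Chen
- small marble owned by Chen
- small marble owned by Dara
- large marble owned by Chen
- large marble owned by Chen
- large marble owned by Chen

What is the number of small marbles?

6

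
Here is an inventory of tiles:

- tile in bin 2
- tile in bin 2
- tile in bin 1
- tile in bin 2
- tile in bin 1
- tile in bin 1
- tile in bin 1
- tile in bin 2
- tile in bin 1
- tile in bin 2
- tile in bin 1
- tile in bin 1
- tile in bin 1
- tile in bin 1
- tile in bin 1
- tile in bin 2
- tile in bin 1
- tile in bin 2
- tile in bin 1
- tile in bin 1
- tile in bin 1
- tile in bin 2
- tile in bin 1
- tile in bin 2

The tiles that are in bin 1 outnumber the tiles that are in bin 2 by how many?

6

tiles in bin 1: 15.
tiles in bin 2: 9.
15 − 9 = 6.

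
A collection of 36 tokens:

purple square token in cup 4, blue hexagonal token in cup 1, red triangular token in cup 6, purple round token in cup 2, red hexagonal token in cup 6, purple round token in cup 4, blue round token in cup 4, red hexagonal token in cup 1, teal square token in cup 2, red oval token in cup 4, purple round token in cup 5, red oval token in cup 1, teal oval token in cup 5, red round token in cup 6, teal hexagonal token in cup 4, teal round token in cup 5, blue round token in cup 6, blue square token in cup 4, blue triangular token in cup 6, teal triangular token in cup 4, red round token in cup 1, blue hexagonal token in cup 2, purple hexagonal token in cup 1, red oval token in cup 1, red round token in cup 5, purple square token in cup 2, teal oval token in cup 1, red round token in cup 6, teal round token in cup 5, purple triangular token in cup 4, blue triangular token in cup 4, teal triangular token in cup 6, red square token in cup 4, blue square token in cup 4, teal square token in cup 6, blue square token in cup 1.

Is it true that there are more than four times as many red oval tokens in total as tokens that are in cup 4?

False

red oval tokens: 3.
tokens in cup 4: 11.
The claim requires 3 > 4 × 11 = 44, which does not hold.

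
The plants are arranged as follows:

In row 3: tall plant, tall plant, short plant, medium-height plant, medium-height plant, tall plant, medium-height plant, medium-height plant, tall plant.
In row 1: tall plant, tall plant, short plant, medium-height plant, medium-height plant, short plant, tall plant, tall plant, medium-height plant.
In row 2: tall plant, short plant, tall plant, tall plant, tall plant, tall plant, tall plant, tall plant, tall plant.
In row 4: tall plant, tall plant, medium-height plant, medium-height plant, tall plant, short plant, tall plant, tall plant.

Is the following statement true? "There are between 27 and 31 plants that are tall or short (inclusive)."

plants that are tall or short: 26.
The claim requires 27 ≤ 26 ≤ 31, which does not hold.

False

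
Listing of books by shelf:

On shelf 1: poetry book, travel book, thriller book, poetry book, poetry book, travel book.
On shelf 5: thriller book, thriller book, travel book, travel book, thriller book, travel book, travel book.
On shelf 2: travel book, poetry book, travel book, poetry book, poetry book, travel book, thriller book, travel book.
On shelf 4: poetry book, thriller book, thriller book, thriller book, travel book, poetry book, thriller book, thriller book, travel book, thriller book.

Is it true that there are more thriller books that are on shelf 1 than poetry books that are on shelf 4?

False

There is 1 thriller book on shelf 1.
There are 2 poetry books on shelf 4.
The claim requires 1 > 2, which does not hold.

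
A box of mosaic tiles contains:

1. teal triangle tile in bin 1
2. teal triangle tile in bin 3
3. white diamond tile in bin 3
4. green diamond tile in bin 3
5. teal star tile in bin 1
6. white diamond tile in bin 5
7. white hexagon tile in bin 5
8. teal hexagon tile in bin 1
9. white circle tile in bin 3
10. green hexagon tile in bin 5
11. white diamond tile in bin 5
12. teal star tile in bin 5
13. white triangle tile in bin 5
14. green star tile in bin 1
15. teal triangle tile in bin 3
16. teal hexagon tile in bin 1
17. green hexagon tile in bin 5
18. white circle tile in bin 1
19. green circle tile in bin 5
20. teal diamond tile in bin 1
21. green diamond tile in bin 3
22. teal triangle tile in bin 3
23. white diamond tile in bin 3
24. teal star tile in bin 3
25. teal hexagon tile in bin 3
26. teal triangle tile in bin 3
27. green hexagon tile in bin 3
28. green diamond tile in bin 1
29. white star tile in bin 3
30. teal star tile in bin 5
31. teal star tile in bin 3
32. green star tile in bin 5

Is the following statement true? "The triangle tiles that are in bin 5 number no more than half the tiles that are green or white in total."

True

There is 1 triangle tile in bin 5.
There are 18 tiles that are green or white.
The claim requires 2 × 1 = 2 ≤ 18, which holds.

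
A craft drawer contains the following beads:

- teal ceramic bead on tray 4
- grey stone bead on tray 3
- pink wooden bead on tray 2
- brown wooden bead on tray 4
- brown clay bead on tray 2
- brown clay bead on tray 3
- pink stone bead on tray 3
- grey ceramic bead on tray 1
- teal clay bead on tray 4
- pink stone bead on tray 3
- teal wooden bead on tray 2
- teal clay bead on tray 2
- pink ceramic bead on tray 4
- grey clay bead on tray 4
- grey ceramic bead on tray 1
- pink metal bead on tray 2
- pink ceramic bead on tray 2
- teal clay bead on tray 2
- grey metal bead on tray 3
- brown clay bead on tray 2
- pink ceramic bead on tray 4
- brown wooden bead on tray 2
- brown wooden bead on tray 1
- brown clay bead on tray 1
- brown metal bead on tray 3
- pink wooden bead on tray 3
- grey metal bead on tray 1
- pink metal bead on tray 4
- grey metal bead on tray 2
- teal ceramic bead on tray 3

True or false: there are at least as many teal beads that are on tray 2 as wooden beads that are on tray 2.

There are 3 teal beads on tray 2.
There are 3 wooden beads on tray 2.
The claim requires 3 ≥ 3, which holds.

True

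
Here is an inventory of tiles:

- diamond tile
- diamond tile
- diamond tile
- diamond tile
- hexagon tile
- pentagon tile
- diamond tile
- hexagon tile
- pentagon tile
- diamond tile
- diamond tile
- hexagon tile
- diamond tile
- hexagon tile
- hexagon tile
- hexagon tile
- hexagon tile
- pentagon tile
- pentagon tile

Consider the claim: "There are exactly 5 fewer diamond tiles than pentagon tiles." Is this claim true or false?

There are 8 diamond tiles.
There are 4 pentagon tiles.
The claim requires 4 − 8 (= -4) to equal 5, which does not hold.

False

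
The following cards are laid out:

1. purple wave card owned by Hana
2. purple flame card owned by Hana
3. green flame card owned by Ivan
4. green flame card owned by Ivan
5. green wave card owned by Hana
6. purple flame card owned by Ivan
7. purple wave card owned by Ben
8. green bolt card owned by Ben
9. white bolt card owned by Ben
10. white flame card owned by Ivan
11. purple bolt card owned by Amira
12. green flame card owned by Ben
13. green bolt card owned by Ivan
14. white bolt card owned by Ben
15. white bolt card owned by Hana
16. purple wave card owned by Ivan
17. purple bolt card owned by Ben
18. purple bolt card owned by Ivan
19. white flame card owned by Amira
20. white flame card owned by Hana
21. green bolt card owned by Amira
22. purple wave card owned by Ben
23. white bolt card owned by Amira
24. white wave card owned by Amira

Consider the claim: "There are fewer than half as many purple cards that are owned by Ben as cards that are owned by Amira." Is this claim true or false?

|purple cards owned by Ben| = 3.
|cards owned by Amira| = 5.
The claim requires 2 × 3 = 6 < 5, which does not hold.

False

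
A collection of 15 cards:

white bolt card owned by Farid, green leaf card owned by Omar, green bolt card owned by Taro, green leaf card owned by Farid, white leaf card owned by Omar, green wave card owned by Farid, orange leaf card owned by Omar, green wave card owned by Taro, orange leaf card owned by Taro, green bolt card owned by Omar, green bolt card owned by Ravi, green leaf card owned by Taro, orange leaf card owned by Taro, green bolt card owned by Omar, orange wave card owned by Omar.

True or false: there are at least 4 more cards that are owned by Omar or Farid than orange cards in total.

cards owned by Omar or Farid: 9.
orange cards: 4.
The claim requires 9 − 4 = 5 ≥ 4, which holds.

True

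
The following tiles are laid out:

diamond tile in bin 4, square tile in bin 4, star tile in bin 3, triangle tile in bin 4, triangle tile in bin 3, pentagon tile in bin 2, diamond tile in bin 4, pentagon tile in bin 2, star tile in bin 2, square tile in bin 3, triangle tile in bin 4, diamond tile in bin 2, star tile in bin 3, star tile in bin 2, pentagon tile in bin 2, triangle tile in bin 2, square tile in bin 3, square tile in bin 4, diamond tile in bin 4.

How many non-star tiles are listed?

Total tiles: 19; with the excluded value: 4; remaining 19 − 4 = 15.

15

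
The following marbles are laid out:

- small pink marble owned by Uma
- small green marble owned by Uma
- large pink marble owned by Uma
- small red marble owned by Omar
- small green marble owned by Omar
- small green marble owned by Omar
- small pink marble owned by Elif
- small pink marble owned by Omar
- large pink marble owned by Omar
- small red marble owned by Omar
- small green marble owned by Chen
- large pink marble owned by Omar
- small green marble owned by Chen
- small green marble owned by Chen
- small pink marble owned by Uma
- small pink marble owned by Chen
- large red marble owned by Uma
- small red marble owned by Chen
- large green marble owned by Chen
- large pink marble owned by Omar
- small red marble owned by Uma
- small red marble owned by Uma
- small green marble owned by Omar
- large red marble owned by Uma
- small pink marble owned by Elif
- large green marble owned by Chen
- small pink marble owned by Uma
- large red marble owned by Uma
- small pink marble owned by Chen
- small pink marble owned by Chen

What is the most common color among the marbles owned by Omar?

pink

Counts by color (restricted to marbles owned by Omar): pink 4, green 3, red 2.
The maximum is 4, held uniquely by pink.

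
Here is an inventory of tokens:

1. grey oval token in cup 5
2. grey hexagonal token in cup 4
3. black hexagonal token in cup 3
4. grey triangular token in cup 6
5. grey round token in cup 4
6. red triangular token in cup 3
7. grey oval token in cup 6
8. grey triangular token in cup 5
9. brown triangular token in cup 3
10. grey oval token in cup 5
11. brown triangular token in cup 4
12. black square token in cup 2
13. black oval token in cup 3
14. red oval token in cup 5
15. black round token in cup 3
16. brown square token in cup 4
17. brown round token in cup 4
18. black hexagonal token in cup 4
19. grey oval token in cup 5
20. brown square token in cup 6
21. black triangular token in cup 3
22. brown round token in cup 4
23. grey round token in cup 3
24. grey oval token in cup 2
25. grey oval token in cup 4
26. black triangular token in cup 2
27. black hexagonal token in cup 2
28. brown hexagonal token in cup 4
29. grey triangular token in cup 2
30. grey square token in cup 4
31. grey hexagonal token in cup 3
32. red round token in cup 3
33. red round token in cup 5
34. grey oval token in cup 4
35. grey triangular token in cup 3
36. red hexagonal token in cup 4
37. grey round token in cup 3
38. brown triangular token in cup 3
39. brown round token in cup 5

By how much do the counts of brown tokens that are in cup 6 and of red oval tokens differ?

brown tokens in cup 6: 1. red oval tokens: 1.
|1 − 1| = 1 − 1 = 0.

0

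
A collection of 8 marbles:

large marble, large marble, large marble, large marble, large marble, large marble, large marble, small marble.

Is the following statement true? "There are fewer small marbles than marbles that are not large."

|small marbles| = 1.
|marbles that are not large| = 1.
The claim requires 1 < 1, which does not hold.

False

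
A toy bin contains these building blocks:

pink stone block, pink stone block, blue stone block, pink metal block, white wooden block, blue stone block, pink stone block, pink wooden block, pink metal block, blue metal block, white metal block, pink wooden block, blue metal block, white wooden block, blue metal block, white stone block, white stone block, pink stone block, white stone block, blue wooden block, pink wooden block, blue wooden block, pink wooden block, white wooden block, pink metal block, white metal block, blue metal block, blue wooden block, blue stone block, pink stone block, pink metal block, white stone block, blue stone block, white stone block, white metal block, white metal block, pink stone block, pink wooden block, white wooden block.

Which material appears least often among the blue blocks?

Counts by material (restricted to blue blocks): stone 4, metal 4, wooden 3.
The minimum is 3, held uniquely by wooden.

wooden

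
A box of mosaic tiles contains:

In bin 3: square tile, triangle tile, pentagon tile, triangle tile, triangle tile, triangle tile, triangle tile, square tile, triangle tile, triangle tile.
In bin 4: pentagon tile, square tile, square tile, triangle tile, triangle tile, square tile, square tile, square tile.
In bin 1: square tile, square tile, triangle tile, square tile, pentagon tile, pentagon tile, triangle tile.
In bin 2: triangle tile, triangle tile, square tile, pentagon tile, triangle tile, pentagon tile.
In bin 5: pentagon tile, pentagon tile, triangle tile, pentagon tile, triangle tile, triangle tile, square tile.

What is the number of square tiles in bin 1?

3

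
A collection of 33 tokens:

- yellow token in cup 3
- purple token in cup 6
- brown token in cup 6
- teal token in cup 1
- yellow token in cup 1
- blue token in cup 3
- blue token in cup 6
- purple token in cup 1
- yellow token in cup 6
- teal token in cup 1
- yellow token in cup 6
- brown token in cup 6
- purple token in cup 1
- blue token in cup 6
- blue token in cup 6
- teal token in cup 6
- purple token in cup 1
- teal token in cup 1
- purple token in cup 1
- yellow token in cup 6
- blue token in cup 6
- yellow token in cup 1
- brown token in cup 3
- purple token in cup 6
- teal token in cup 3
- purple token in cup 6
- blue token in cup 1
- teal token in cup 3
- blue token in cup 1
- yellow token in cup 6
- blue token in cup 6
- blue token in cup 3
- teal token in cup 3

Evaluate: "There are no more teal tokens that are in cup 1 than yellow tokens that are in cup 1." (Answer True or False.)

False

teal tokens in cup 1: 3.
yellow tokens in cup 1: 2.
The claim requires 3 ≤ 2, which does not hold.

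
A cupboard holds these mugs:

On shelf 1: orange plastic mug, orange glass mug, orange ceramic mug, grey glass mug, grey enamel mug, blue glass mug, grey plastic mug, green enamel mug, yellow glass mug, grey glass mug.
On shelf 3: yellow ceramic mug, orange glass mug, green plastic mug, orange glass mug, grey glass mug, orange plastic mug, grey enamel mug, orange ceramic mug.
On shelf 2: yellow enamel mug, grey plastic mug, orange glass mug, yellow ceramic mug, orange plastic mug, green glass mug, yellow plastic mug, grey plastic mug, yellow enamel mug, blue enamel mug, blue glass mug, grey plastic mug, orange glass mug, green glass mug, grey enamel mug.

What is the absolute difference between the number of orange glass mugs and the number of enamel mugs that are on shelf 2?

orange glass mugs: 5. enamel mugs on shelf 2: 4.
|5 − 4| = 5 − 4 = 1.

1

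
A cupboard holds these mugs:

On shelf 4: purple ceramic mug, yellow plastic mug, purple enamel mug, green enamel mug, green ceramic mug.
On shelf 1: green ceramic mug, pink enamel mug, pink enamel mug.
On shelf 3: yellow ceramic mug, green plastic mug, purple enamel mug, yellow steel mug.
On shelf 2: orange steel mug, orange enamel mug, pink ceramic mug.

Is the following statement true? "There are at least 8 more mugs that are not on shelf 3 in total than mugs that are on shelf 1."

|mugs that are not on shelf 3| = 11.
|mugs on shelf 1| = 3.
The claim requires 11 − 3 = 8 ≥ 8, which holds.

True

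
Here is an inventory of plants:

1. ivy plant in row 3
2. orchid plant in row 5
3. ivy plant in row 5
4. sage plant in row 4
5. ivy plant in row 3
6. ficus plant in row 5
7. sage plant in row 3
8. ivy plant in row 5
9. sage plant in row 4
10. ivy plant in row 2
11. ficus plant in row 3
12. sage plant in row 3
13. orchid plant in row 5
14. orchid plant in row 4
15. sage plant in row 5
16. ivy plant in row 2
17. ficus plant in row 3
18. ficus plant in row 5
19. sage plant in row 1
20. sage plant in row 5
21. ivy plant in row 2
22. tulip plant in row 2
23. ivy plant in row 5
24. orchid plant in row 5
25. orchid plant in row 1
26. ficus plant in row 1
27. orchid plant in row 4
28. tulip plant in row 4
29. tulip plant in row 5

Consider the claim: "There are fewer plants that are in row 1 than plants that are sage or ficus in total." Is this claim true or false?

True

|plants in row 1| = 3.
|plants that are sage or ficus| = 12.
The claim requires 3 < 12, which holds.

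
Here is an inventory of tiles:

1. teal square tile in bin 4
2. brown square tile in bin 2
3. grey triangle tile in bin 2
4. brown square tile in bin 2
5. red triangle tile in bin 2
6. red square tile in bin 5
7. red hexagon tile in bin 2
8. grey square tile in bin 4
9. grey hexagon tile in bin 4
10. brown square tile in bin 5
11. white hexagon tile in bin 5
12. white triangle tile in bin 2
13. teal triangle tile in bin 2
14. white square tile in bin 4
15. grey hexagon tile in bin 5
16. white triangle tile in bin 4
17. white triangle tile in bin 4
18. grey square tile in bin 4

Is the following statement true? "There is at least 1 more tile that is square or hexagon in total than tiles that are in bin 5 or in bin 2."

tiles that are square or hexagon: 12.
tiles in bin 5 or in bin 2: 11.
The claim requires 12 − 11 = 1 ≥ 1, which holds.

True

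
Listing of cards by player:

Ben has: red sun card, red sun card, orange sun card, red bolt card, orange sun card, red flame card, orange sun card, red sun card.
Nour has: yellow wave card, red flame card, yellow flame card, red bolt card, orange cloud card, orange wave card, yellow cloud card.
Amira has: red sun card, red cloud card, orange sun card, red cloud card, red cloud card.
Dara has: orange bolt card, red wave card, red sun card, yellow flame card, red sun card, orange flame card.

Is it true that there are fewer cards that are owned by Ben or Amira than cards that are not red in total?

cards owned by Ben or Amira: 13.
cards that are not red: 12.
The claim requires 13 < 12, which does not hold.

False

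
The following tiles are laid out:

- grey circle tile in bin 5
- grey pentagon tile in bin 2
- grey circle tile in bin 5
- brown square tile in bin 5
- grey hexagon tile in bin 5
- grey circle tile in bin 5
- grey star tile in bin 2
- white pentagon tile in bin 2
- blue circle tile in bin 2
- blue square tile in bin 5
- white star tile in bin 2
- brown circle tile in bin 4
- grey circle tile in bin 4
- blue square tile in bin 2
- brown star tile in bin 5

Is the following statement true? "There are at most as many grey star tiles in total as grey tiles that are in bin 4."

grey star tiles: 1.
grey tiles in bin 4: 1.
The claim requires 1 ≤ 1, which holds.

True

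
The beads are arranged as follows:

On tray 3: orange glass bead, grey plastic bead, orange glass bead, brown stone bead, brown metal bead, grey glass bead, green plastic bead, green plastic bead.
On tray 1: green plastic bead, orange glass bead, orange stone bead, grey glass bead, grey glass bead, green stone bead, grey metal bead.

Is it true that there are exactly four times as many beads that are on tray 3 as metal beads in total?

True

|beads on tray 3| = 8.
|metal beads| = 2.
The claim requires 8 = 4 × 2 = 8, which holds.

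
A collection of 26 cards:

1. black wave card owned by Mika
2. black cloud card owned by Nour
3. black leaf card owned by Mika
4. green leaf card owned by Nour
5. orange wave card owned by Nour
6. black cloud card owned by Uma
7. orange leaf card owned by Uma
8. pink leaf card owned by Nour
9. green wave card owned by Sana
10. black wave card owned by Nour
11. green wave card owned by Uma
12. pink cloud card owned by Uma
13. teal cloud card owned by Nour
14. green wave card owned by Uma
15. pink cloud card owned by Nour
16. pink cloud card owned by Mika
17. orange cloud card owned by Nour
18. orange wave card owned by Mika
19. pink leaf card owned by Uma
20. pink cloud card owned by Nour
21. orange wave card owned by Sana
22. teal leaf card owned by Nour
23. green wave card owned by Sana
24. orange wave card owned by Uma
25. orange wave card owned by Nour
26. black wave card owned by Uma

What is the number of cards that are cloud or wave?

cloud: 8; wave: 12; together 8 + 12 = 20.

20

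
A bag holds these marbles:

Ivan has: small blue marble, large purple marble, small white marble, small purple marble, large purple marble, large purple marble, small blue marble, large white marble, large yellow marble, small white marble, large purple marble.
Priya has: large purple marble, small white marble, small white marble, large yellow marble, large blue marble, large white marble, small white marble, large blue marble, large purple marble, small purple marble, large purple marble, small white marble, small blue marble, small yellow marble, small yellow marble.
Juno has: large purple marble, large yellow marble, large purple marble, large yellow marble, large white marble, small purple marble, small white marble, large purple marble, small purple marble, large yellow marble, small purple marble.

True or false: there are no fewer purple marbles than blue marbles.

|purple marbles| = 15.
|blue marbles| = 5.
The claim requires 15 ≥ 5, which holds.

True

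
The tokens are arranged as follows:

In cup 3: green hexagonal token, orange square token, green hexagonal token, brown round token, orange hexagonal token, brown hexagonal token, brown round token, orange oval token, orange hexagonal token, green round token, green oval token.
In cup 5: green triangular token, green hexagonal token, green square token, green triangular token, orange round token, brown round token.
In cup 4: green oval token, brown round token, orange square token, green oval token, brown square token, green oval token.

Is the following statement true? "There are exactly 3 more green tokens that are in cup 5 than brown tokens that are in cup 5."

True

|green tokens in cup 5| = 4.
|brown tokens in cup 5| = 1.
The claim requires 4 − 1 (= 3) to equal 3, which holds.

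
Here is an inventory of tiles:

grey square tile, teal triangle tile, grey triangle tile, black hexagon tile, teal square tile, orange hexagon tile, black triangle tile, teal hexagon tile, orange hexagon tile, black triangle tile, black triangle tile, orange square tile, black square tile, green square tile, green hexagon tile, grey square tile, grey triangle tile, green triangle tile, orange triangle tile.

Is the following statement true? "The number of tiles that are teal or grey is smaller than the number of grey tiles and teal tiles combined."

tiles that are teal or grey: 7.
grey tiles: 4; teal tiles: 3; combined: 4 + 3 = 7.
The claim requires 7 < 7, which does not hold.

False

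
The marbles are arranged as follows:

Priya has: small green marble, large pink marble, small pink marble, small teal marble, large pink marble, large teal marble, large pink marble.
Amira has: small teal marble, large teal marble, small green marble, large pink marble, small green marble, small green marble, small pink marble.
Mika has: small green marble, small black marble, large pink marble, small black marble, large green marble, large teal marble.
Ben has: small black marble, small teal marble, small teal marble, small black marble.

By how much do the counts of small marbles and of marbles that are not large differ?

0

small marbles: 15. marbles that are not large: 15.
|15 − 15| = 15 − 15 = 0.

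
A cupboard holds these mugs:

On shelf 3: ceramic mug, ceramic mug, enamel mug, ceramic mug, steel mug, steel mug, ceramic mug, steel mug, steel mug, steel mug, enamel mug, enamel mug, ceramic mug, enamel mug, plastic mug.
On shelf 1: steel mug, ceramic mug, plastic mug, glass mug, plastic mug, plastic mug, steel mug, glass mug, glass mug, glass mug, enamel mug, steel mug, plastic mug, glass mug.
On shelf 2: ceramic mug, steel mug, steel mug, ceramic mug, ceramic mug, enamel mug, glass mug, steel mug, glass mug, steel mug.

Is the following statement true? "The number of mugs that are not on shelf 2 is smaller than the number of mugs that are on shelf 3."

mugs that are not on shelf 2: 29.
mugs on shelf 3: 15.
The claim requires 29 < 15, which does not hold.

False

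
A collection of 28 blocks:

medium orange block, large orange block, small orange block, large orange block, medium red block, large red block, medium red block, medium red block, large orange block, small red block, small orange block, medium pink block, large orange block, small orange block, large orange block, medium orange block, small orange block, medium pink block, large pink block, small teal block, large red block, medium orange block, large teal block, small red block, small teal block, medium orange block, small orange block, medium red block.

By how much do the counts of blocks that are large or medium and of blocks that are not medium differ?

1

blocks that are large or medium: 19. blocks that are not medium: 18.
|19 − 18| = 19 − 18 = 1.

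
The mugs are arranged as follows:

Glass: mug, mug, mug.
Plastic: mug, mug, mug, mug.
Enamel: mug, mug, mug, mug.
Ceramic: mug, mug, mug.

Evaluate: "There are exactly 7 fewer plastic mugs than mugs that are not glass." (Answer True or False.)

True

plastic mugs: 4.
mugs that are not glass: 11.
The claim requires 11 − 4 (= 7) to equal 7, which holds.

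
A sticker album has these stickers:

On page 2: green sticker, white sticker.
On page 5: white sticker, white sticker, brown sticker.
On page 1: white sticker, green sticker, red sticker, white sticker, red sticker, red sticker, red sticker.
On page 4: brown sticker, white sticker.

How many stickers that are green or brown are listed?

4

brown: 2; green: 2; together 2 + 2 = 4.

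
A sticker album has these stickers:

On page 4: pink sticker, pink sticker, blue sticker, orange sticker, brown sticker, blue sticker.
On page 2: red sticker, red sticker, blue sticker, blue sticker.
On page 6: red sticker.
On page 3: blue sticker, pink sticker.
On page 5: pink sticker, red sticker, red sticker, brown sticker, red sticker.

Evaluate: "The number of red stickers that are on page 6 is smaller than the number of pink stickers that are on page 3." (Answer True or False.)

False

There is 1 red sticker on page 6.
There is 1 pink sticker on page 3.
The claim requires 1 < 1, which does not hold.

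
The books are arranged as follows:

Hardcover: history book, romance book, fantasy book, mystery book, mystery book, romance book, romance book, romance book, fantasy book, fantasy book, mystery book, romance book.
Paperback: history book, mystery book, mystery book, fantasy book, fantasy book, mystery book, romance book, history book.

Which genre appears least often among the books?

Counts by genre: romance 6, mystery 6, fantasy 5, history 3.
The minimum is 3, held uniquely by history.

history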